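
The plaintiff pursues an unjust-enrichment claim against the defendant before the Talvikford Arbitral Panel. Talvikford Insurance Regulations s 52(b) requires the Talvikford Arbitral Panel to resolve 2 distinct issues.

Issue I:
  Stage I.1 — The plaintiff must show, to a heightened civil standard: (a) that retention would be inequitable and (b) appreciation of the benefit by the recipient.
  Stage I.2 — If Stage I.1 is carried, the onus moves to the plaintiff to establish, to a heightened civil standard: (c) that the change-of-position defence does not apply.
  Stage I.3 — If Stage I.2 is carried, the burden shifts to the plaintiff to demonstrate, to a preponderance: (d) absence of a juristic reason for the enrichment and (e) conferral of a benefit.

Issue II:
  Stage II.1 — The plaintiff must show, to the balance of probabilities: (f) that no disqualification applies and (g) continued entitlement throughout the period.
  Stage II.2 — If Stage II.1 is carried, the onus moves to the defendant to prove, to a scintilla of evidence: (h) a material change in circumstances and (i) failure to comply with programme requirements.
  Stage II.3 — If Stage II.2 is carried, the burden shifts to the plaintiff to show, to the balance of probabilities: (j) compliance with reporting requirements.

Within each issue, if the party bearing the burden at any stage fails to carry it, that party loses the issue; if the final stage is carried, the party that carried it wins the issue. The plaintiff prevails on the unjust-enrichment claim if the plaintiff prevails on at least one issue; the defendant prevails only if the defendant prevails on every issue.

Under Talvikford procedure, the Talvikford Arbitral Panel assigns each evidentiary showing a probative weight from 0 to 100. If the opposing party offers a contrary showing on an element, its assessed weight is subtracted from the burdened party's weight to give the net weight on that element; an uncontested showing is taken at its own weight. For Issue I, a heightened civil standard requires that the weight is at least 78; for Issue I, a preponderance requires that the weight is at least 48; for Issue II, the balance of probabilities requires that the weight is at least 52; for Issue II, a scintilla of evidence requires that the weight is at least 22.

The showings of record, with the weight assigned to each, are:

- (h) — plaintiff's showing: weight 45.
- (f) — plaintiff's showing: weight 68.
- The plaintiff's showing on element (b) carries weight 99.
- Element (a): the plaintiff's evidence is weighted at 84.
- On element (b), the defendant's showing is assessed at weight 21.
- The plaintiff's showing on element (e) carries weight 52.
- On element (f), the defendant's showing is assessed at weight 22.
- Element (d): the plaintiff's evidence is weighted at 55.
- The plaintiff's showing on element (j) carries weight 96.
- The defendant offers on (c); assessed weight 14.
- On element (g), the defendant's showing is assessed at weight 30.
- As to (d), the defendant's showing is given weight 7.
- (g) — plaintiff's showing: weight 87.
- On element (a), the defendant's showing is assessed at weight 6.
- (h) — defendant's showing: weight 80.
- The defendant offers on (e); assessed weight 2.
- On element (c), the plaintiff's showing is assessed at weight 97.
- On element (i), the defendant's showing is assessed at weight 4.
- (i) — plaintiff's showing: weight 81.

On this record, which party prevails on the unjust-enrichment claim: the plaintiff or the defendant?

— Issue I —
Stage I.1 — burden on plaintiff; standard: a heightened civil standard (weight is at least 78).
    (a): 84 − 6 = 78 ≥ 78 [met]
    (b): 99 − 21 = 78 ≥ 78 [met]
  Stage I.1 is satisfied; the plaintiff continues to bear the burden.
Stage I.2 — burden on plaintiff; standard: a heightened civil standard (weight is at least 78).
    (c): 97 − 14 = 83 ≥ 78 [met]
  Stage I.2 is satisfied; the plaintiff continues to bear the burden.
Stage I.3 — burden on plaintiff; standard: a preponderance (weight is at least 48).
    (d): 55 − 7 = 48 ≥ 48 [met]
    (e): 52 − 2 = 50 ≥ 48 [met]
  All elements met at the final stage.
With every stage satisfied, the plaintiff prevails on this issue.
— Issue II —
Stage II.1 (plaintiff, the balance of probabilities, weight is at least 52): (f) net 68−22=46 < 52 — fails; (g) net 87−30=57 ≥ 52 — meets.
  Stage II.1 not carried; the plaintiff fails its burden.
The defendant prevails on this issue.
Per-issue: Issue I → plaintiff; Issue II → defendant. The plaintiff must prevail on at least one issue; overall, the plaintiff prevails.

plaintiff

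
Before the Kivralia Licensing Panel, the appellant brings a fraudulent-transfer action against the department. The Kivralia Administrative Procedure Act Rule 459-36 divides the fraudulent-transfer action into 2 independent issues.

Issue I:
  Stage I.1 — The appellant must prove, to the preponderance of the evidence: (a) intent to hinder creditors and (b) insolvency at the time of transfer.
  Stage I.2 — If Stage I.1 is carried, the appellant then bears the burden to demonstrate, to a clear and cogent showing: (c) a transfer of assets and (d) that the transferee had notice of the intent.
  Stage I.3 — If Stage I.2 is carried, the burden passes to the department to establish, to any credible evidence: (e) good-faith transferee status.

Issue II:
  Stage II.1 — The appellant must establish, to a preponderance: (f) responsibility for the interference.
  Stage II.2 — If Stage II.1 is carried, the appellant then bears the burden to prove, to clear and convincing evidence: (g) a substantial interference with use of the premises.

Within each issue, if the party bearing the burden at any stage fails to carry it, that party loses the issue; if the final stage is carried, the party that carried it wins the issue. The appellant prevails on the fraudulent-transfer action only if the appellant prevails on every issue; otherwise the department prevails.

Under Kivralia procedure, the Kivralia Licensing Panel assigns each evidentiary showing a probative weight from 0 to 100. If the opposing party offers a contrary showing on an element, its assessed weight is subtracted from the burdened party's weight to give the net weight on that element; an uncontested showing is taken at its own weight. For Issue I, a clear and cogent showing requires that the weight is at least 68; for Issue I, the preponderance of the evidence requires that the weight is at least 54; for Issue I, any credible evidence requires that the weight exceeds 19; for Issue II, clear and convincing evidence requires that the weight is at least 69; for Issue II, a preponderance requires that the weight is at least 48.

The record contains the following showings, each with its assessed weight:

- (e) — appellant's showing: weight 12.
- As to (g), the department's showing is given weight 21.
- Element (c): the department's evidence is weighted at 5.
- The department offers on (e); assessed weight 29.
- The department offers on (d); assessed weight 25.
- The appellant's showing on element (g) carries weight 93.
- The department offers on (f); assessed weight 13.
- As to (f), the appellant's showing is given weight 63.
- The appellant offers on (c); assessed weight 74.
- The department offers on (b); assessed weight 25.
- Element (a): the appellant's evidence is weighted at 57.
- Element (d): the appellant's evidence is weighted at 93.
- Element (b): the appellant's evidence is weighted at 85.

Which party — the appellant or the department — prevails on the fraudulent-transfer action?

appellant

— Issue I —
At Stage I.1 the appellant must meet the preponderance of the evidence (weight is at least 54): on (a) the weight is 57, ≥ 54, so (a) meets the standard; on (b) the weight is 85 less the opposing 25 gives net 60, ≥ 54, so (b) meets the standard.
  Stage I.1 carried; the burden remains with the appellant.
At Stage I.2 the appellant must meet a clear and cogent showing (weight is at least 68): on (c) the weight is 74 less the opposing 5 gives net 69, ≥ 68, so (c) meets the standard; on (d) the weight is 93 less the opposing 25 gives net 68, ≥ 68, so (d) meets the standard.
  All elements met. The burden passes to the department.
At Stage I.3 the department must meet any credible evidence (weight exceeds 19): on (e) the weight is 29 less the opposing 12 gives net 17, which does not exceed 19, so (e) does not meet the standard.
  The department does not carry Stage I.3.
So the appellant prevails on this issue.
— Issue II —
Stage II.1 — burden on appellant; standard: a preponderance (weight is at least 48).
    (f): 63 − 13 = 50 ≥ 48 [met]
  All elements met. The appellant retains the burden for Stage II.2.
Stage II.2 — burden on appellant; standard: clear and convincing evidence (weight is at least 69).
    (g): 93 − 21 = 72 ≥ 69 [met]
  All elements met at the final stage.
Every stage carried; the appellant prevails on this issue.
Per-issue: Issue I → appellant; Issue II → appellant. The appellant must prevail on every issue; overall, the appellant prevails.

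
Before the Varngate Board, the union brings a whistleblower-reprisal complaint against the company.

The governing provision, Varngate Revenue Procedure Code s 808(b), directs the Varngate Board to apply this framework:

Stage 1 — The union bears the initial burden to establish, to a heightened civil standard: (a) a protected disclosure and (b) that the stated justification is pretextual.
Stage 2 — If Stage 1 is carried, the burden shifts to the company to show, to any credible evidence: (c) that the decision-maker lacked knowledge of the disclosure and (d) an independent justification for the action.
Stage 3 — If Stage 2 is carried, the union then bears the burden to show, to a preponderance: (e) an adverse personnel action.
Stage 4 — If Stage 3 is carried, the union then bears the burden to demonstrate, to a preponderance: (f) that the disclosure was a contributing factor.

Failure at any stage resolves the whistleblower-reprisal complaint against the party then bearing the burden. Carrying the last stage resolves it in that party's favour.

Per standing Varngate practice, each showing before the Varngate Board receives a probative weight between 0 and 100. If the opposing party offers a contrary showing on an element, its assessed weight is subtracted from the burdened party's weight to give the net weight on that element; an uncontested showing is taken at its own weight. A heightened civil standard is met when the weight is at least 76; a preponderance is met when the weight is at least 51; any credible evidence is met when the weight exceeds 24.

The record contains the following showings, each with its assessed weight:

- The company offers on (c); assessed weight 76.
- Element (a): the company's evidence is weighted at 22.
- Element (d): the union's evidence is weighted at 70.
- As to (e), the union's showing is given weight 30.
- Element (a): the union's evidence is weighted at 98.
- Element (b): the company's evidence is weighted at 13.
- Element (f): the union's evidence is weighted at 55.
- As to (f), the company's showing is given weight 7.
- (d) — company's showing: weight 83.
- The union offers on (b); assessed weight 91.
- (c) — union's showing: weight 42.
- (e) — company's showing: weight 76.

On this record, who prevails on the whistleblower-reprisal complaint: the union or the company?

At Stage 1 the union must meet a heightened civil standard (weight is at least 76): on (a) the weight is 98 less the opposing 22 gives net 76, ≥ 76, so (a) meets the standard; on (b) the weight is 91 less the opposing 13 gives net 78, ≥ 76, so (b) meets the standard.
  Stage 1 is satisfied; the onus moves to the company.
At Stage 2 the company must meet any credible evidence (weight exceeds 24): on (c) the weight is 76 less the opposing 42 gives net 34, > 24, so (c) meets the standard; on (d) the weight is 83 less the opposing 70 gives net 13, which does not exceed 24, so (d) does not meet the standard.
  The company does not carry Stage 2.
The union prevails.

union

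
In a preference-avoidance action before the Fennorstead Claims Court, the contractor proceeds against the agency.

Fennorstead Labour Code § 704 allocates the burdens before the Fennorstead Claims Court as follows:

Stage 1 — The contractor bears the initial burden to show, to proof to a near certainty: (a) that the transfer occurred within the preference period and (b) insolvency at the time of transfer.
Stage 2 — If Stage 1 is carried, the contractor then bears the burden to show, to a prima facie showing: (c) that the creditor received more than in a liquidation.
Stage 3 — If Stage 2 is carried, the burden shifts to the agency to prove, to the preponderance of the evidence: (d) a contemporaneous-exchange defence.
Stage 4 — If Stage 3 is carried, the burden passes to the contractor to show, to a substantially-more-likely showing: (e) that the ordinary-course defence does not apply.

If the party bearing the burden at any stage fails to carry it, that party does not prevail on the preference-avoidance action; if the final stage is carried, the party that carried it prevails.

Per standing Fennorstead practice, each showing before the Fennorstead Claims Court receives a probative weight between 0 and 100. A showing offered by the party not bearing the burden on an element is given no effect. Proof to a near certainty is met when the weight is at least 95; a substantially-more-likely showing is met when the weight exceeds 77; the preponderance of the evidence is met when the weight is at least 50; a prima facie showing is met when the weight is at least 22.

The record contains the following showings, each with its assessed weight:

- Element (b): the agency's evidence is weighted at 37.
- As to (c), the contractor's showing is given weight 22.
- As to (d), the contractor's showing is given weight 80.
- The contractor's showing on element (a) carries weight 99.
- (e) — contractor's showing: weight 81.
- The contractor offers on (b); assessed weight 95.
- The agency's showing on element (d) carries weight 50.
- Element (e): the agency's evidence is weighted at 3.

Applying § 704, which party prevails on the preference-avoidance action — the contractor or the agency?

Stage 1 — burden on contractor; standard: proof to a near certainty (weight is at least 95).
    (a): 99 ≥ 95 [met]
    (b): 95 (agency's 37 disregarded) ≥ 95 [met]
  All elements met. The contractor retains the burden for Stage 2.
Stage 2 — burden on contractor; standard: a prima facie showing (weight is at least 22).
    (c): 22 ≥ 22 [met]
  All elements met. The burden passes to the agency.
Stage 3 — burden on agency; standard: the preponderance of the evidence (weight is at least 50).
    (d): 50 (contractor's 80 disregarded) ≥ 50 [met]
  All elements met. The burden passes to the contractor.
Stage 4 — burden on contractor; standard: a substantially-more-likely showing (weight exceeds 77).
    (e): 81 (agency's 3 disregarded) > 77 [met]
  All elements met at the final stage.
With every stage satisfied, the contractor prevails.

contractor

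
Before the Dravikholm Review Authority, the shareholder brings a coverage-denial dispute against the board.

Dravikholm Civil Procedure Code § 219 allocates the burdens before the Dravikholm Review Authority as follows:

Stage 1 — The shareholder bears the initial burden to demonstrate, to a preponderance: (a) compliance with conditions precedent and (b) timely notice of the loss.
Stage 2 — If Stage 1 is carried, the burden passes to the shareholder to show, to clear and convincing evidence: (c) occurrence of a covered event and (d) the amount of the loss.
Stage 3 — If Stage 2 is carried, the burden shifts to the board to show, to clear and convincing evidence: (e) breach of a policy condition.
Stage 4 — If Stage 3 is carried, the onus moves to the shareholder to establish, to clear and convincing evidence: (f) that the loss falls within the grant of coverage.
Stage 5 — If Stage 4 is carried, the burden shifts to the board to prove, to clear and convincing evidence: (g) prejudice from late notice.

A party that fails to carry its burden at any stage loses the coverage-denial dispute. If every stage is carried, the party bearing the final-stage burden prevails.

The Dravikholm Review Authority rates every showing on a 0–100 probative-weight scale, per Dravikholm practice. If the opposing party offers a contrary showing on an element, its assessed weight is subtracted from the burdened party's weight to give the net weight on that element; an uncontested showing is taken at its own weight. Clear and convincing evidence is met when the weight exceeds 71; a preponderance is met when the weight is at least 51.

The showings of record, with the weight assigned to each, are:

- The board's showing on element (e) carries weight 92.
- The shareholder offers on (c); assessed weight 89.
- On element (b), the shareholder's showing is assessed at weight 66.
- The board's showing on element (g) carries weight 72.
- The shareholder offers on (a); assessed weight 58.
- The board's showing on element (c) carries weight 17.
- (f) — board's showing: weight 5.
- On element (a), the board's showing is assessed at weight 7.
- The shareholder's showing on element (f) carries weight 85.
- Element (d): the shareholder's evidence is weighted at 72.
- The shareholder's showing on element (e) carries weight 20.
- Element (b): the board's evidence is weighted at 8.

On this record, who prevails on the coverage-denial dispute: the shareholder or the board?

board

Stage 1 (shareholder, a preponderance, weight is at least 51): (a) net 58−7=51 ≥ 51 — meets; (b) net 66−8=58 ≥ 51 — meets.
  All elements met. The shareholder retains the burden for Stage 2.
Stage 2 (shareholder, clear and convincing evidence, weight exceeds 71): (c) net 89−17=72 > 71 — meets; (d) 72 > 71 — meets.
  Stage 2 is satisfied; the onus moves to the board.
Stage 3 (board, clear and convincing evidence, weight exceeds 71): (e) net 92−20=72 > 71 — meets.
  Stage 3 is satisfied; the onus moves to the shareholder.
Stage 4 (shareholder, clear and convincing evidence, weight exceeds 71): (f) net 85−5=80 > 71 — meets.
  Stage 4 is satisfied; the onus moves to the board.
Stage 5 (board, clear and convincing evidence, weight exceeds 71): (g) 72 > 71 — meets.
  The board carries the last stage.
All stages carried — the board prevails.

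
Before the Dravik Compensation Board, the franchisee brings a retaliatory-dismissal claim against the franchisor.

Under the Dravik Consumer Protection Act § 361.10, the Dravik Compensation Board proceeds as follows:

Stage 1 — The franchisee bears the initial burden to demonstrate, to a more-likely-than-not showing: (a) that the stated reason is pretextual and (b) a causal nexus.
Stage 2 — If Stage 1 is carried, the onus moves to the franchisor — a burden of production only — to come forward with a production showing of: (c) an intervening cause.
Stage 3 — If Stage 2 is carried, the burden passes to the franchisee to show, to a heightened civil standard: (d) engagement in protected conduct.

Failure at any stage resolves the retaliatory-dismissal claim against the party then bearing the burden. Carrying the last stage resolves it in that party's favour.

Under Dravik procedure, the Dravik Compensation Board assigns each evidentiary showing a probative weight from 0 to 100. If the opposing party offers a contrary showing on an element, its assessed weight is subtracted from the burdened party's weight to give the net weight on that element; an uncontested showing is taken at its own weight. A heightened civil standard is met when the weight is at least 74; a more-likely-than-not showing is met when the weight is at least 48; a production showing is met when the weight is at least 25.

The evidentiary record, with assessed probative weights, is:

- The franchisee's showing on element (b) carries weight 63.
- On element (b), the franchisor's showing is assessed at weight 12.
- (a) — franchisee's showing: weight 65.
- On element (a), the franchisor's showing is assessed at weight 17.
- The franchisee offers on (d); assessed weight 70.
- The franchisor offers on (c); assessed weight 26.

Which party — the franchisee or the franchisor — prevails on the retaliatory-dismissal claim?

franchisor

At Stage 1 the franchisee must meet a more-likely-than-not showing (weight is at least 48): on (a) the weight is 65 less the opposing 17 gives net 48, which does reach 48, so (a) meets the standard; on (b) the weight is 63 less the opposing 12 gives net 51, which does reach 48, so (b) meets the standard.
  Stage 1 is satisfied; the onus moves to the franchisor.
At Stage 2 the franchisor must meet a production showing (weight is at least 25): on (c) the weight is 26, which does reach 25, so (c) meets the standard.
  Stage 2 is satisfied; the onus moves to the franchisee.
At Stage 3 the franchisee must meet a heightened civil standard (weight is at least 74): on (d) the weight is 70, which does not reach 74, so (d) does not meet the standard.
  Not every element is met, so the franchisee fails to carry Stage 3.
The franchisor prevails.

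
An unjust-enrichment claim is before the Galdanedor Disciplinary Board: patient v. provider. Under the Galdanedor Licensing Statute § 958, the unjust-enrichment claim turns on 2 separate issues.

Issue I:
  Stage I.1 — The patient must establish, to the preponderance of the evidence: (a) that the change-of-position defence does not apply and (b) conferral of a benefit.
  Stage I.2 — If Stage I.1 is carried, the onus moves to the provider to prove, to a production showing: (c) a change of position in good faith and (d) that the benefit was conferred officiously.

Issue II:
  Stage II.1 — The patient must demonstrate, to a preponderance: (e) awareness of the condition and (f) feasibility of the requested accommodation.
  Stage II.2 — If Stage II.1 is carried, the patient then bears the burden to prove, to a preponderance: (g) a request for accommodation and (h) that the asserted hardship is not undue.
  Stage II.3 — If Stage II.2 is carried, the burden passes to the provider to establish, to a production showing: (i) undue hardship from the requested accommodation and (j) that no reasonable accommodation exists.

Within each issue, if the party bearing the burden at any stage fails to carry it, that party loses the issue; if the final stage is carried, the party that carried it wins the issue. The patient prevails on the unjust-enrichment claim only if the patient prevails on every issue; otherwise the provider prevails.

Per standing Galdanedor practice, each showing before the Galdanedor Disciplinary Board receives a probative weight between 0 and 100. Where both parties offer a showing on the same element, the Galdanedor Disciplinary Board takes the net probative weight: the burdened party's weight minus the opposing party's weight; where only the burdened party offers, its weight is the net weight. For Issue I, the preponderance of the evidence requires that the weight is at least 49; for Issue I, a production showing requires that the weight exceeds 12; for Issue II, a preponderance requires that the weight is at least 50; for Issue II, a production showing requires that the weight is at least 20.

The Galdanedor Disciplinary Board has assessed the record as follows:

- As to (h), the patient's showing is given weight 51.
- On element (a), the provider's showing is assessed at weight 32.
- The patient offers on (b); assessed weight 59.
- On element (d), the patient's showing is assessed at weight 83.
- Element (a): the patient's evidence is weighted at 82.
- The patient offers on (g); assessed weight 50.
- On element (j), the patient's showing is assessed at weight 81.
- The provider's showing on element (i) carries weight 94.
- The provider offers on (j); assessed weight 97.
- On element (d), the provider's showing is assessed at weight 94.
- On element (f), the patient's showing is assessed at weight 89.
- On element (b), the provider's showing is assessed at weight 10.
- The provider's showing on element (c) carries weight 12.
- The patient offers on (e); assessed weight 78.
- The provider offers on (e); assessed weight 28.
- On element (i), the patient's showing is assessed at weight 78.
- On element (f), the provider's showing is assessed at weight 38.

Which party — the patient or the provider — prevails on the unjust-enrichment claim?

patient

— Issue I —
Stage I.1 — burden on patient; standard: the preponderance of the evidence (weight is at least 49).
    (a): 82 − 32 = 50 ≥ 49 [met]
    (b): 59 − 10 = 49 ≥ 49 [met]
  The patient carries Stage I.1; the provider now bears the burden.
Stage I.2 — burden on provider; standard: a production showing (weight exceeds 12).
    (c): 12 ≤ 12 [not met]
    (d): 94 − 83 = 11 ≤ 12 [not met]
  The provider does not carry Stage I.2.
The analysis ends at Stage I.2; the patient prevails on this issue.
— Issue II —
At Stage II.1 the patient must meet a preponderance (weight is at least 50): on (e) the weight is 78 less the opposing 28 gives net 50, ≥ 50, so (e) meets the standard; on (f) the weight is 89 less the opposing 38 gives net 51, which does reach 50, so (f) meets the standard.
  Stage II.1 carried; the burden remains with the patient.
At Stage II.2 the patient must meet a preponderance (weight is at least 50): on (g) the weight is 50, ≥ 50, so (g) meets the standard; on (h) the weight is 51, ≥ 50, so (h) meets the standard.
  The patient carries Stage II.2; the provider now bears the burden.
At Stage II.3 the provider must meet a production showing (weight is at least 20): on (i) the weight is 94 less the opposing 78 gives net 16, < 20, so (i) does not meet the standard; on (j) the weight is 97 less the opposing 81 gives net 16, < 20, so (j) does not meet the standard.
  Not every element is met, so the provider fails to carry Stage II.3.
So the patient prevails on this issue.
Per-issue: Issue I → patient; Issue II → patient. The patient must prevail on every issue; overall, the patient prevails.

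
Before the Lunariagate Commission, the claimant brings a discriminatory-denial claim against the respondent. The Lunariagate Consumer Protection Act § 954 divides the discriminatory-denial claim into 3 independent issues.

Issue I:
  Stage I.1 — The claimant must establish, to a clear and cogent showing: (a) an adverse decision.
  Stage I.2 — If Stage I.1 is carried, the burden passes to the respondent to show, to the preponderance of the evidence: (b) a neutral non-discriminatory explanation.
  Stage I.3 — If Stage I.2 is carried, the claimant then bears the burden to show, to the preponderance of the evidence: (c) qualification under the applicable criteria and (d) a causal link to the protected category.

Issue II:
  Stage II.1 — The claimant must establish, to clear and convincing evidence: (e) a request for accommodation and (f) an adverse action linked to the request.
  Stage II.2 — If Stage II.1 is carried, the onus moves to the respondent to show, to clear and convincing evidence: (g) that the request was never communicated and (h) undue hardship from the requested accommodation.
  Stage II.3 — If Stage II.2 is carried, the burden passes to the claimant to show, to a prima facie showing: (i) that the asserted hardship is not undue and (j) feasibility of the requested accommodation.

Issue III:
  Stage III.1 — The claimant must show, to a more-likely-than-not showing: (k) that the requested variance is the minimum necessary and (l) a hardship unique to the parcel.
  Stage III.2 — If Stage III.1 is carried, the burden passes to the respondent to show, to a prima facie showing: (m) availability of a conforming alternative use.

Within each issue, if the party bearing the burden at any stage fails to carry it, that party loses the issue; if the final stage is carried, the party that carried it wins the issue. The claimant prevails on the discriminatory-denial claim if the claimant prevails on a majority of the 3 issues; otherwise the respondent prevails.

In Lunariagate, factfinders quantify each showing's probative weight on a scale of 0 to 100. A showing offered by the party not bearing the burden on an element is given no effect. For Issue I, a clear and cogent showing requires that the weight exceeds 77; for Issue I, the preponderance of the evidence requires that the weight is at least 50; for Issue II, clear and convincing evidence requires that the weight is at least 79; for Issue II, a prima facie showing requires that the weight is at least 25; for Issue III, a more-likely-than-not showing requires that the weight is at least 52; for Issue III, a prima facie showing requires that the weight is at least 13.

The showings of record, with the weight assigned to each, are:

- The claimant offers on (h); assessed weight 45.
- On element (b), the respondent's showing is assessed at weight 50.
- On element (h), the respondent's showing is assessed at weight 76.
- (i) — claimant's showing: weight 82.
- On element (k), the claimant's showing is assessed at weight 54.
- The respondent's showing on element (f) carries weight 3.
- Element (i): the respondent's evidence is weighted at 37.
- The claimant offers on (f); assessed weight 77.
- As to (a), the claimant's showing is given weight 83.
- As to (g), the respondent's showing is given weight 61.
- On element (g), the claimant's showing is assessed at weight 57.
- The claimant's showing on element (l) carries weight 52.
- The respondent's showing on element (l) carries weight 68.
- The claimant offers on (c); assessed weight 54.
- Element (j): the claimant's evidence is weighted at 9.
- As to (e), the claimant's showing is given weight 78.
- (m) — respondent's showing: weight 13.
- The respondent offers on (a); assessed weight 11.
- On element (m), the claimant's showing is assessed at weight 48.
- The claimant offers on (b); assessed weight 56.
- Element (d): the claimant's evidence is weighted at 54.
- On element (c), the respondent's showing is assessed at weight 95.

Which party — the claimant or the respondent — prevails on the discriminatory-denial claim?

— Issue I —
At Stage I.1 the claimant must meet a clear and cogent showing (weight exceeds 77): on (a) the weight is 83 (the respondent's 11 is given no effect), > 77, so (a) meets the standard.
  Stage I.1 carried; the burden shifts to the respondent.
At Stage I.2 the respondent must meet the preponderance of the evidence (weight is at least 50): on (b) the weight is 50 (the claimant's 56 is given no effect), ≥ 50, so (b) meets the standard.
  All elements met. The burden passes to the claimant.
At Stage I.3 the claimant must meet the preponderance of the evidence (weight is at least 50): on (c) the weight is 54 (the respondent's 95 is given no effect), which does reach 50, so (c) meets the standard; on (d) the weight is 54, which does reach 50, so (d) meets the standard.
  The claimant carries the last stage.
Every stage carried; the claimant prevails on this issue.
— Issue II —
Stage II.1 (claimant, clear and convincing evidence, weight is at least 79): (e) 78 < 79 — fails; (f) 77 (respondent's 3 disregarded) < 79 — fails.
  Stage II.1 not carried; the claimant fails its burden.
The analysis ends at Stage II.1; the respondent prevails on this issue.
— Issue III —
At Stage III.1 the claimant must meet a more-likely-than-not showing (weight is at least 52): on (k) the weight is 54, which does reach 52, so (k) meets the standard; on (l) the weight is 52 (the respondent's 68 is given no effect), which does reach 52, so (l) meets the standard.
  All elements met. The burden passes to the respondent.
At Stage III.2 the respondent must meet a prima facie showing (weight is at least 13): on (m) the weight is 13 (the claimant's 48 is given no effect), ≥ 13, so (m) meets the standard.
  All elements met at the final stage.
Every stage carried; the respondent prevails on this issue.
Per-issue: Issue I → claimant; Issue II → respondent; Issue III → respondent. The claimant must prevail on a majority of issues; overall, the respondent prevails.

respondent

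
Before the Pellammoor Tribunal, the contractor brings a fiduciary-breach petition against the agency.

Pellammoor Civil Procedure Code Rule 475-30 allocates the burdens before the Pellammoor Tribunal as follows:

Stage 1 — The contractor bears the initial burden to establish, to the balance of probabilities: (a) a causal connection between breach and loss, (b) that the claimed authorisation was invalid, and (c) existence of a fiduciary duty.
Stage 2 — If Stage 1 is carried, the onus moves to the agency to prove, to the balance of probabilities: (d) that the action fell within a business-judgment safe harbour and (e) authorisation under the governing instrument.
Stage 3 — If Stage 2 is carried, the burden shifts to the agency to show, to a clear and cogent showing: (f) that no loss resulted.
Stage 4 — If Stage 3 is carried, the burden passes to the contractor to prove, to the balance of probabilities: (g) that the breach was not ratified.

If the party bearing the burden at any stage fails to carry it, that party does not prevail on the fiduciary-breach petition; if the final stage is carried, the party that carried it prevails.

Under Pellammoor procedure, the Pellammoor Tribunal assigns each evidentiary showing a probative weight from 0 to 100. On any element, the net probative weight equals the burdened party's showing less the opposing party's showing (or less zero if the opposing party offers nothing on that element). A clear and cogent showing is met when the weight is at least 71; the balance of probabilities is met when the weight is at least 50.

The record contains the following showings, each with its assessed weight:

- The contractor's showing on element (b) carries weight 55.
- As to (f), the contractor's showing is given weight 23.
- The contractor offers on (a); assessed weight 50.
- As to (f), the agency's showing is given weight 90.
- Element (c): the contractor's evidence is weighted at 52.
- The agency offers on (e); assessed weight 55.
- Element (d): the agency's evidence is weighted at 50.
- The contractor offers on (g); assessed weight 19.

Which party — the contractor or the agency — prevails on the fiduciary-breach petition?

At Stage 1 the contractor must meet the balance of probabilities (weight is at least 50): on (a) the weight is 50, ≥ 50, so (a) meets the standard; on (b) the weight is 55, ≥ 50, so (b) meets the standard; on (c) the weight is 52, which does reach 50, so (c) meets the standard.
  Stage 1 is satisfied; the onus moves to the agency.
At Stage 2 the agency must meet the balance of probabilities (weight is at least 50): on (d) the weight is 50, which does reach 50, so (d) meets the standard; on (e) the weight is 55, ≥ 50, so (e) meets the standard.
  Stage 2 carried; the burden remains with the agency.
At Stage 3 the agency must meet a clear and cogent showing (weight is at least 71): on (f) the weight is 90 less the opposing 23 gives net 67, which does not reach 71, so (f) does not meet the standard.
  Not every element is met, so the agency fails to carry Stage 3.
The contractor prevails.

contractor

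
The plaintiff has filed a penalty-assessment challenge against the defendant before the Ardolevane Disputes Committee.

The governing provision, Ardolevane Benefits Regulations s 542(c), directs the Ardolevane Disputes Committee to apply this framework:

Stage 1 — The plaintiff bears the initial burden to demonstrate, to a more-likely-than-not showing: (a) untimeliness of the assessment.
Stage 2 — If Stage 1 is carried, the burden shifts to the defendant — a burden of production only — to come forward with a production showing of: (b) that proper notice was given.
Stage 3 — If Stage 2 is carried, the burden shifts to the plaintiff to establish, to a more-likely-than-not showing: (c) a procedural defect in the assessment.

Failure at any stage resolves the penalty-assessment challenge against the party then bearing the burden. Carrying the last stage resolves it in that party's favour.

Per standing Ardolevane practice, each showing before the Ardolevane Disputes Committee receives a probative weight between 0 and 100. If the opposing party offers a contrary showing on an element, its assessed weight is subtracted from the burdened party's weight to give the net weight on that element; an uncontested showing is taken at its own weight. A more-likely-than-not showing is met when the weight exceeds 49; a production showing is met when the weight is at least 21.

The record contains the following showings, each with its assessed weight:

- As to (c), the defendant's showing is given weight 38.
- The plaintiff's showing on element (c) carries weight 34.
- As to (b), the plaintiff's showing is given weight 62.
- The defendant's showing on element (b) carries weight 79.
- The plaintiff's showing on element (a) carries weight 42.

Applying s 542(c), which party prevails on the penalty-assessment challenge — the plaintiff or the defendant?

defendant

Stage 1 (plaintiff, a more-likely-than-not showing, weight exceeds 49): (a) 42 ≤ 49 — fails.
  Stage 1 not carried; the plaintiff fails its burden.
The defendant prevails.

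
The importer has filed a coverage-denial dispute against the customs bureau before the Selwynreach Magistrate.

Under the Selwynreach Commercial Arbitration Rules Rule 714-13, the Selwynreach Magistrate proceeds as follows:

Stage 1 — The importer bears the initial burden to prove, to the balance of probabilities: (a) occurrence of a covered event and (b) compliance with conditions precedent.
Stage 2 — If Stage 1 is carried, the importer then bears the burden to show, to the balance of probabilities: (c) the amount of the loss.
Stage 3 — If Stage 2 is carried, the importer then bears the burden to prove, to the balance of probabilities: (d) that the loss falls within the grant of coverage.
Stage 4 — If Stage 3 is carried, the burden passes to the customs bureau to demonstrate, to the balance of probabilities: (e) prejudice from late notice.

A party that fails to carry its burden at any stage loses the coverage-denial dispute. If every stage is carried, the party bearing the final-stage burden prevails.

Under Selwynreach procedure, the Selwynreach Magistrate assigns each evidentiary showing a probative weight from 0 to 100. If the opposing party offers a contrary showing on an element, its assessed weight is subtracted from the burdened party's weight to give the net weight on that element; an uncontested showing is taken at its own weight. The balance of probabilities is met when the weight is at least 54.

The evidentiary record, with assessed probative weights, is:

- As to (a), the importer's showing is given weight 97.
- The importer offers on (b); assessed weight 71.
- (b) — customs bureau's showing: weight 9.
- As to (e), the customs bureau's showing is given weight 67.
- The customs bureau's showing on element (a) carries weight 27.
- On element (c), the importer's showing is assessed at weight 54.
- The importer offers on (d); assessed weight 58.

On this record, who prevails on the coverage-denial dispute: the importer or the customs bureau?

At Stage 1 the importer must meet the balance of probabilities (weight is at least 54): on (a) the weight is 97 less the opposing 27 gives net 70, ≥ 54, so (a) meets the standard; on (b) the weight is 71 less the opposing 9 gives net 62, ≥ 54, so (b) meets the standard.
  Stage 1 is satisfied; the importer continues to bear the burden.
At Stage 2 the importer must meet the balance of probabilities (weight is at least 54): on (c) the weight is 54, which does reach 54, so (c) meets the standard.
  Stage 2 carried; the burden remains with the importer.
At Stage 3 the importer must meet the balance of probabilities (weight is at least 54): on (d) the weight is 58, which does reach 54, so (d) meets the standard.
  Stage 3 carried; the burden shifts to the customs bureau.
At Stage 4 the customs bureau must meet the balance of probabilities (weight is at least 54): on (e) the weight is 67, ≥ 54, so (e) meets the standard.
  The customs bureau carries the last stage.
With every stage satisfied, the customs bureau prevails.

customs bureau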